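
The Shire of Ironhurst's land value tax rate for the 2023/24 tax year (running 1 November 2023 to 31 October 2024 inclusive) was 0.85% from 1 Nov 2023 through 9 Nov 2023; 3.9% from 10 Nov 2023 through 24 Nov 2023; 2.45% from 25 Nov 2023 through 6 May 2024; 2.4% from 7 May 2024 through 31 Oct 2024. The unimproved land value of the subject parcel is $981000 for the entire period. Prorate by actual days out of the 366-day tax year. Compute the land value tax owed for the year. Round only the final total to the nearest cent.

1 Nov – 9 Nov 2023: 9 days at 0.85% → $981000 × 0.85% × 9/366 = $205.0451
10 Nov – 24 Nov 2023: 15 days at 3.9% → $981000 × 3.9% × 15/366 = $1567.9918
25 Nov 2023 – 6 May 2024: 164 days at 2.45% → $981000 × 2.45% × 164/366 = $10769.5574
7 May – 31 Oct 2024: 178 days at 2.4% → $981000 × 2.4% × 178/366 = $11450.3607
Total = $23992.9549

$23992.95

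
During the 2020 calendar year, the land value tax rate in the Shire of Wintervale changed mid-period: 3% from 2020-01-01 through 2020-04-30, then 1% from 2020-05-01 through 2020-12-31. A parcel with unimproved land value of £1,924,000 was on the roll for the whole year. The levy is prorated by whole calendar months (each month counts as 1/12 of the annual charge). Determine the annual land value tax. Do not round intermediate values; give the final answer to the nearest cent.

£32,066.67

2020-01-01 to 2020-04-30: 4 months at 3% → £1,924,000 × 3% × 4/12 = £19,240.0000
2020-05-01 to 2020-12-31: 8 months at 1% → £1,924,000 × 1% × 8/12 = £12,826.6667
Total = £32,066.6667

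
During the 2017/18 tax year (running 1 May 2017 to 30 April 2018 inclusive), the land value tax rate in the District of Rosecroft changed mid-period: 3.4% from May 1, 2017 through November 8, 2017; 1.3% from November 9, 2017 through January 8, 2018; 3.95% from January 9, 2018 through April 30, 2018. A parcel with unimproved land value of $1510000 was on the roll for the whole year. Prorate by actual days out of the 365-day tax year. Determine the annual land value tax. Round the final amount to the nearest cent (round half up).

May 1 – November 8, 2017: 192 days at 3.4% → $1510000 × 3.4% × 192/365 = $27006.2466
November 9, 2017 – January 8, 2018: 61 days at 1.3% → $1510000 × 1.3% × 61/365 = $3280.6301
January 9 – April 30, 2018: 112 days at 3.95% → $1510000 × 3.95% × 112/365 = $18302.0274
Total = $48588.9041

$48588.90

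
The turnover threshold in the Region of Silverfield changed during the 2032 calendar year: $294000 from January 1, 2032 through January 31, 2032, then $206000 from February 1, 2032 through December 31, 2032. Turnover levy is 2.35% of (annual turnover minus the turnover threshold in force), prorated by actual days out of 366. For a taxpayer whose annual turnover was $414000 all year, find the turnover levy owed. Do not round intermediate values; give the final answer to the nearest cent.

$4712.84

January 1 – January 31, 2032: 31 days, exemption $294000 → ($414000 − $294000) × 2.35% × 31/366 = $238.8525
February 1 – December 31, 2032: 335 days, exemption $206000 → ($414000 − $206000) × 2.35% × 335/366 = $4473.9891
Total = $4712.8415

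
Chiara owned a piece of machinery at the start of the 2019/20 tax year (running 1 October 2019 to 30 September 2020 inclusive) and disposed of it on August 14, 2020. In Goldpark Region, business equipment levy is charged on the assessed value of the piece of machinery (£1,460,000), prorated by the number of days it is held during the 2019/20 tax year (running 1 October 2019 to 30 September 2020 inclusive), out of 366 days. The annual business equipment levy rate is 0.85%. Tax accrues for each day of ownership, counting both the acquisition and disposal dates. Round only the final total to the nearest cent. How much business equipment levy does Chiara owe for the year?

£10,816.37

Days held (October 1, 2019 – August 14, 2020): 319 out of 366
Tax = £1,460,000 × 0.85% × 319/366 = £10,816.3661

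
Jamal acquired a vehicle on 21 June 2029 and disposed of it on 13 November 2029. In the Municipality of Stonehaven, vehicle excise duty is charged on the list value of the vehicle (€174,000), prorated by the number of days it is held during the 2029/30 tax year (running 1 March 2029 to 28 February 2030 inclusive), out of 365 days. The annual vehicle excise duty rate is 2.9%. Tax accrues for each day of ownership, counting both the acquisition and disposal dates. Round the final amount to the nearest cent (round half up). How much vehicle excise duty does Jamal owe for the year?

€2,018.40

Days held (21 June – 13 November 2029): 146 out of 365
Tax = €174,000 × 2.9% × 146/365 = €2,018.4000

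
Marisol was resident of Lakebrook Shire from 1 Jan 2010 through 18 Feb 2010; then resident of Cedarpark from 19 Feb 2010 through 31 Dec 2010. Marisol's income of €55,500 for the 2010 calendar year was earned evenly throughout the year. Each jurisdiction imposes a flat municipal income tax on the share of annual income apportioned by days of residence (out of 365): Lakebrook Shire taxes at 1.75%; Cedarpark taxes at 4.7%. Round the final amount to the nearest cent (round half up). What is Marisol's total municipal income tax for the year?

Lakebrook Shire, 1 Jan – 18 Feb 2010: 49 days → €55,500 × 1.75% × 49/365 = €130.3870
Cedarpark, 19 Feb – 31 Dec 2010: 316 days → €55,500 × 4.7% × 316/365 = €2,258.3178
Total = €2,388.7048

€2,388.70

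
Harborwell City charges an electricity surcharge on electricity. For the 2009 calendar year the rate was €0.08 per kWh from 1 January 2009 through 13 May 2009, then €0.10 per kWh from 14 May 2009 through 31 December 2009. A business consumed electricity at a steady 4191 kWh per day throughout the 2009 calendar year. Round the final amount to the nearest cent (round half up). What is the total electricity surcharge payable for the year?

1 January – 13 May 2009: 133 days × 4191 kWh/day = 557,403 kWh at €0.08/kWh → €44,592.24
14 May – 31 December 2009: 232 days × 4191 kWh/day = 972,312 kWh at €0.10/kWh → €97,231.20

€141,823.44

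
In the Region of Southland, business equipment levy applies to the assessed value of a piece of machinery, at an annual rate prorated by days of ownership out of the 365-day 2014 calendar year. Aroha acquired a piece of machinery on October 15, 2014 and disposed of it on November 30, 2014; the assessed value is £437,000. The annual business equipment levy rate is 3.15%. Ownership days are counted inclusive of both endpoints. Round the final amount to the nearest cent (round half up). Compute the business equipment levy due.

£1,772.54

Days held (October 15 – November 30, 2014): 47 out of 365
Tax = £437,000 × 3.15% × 47/365 = £1,772.5438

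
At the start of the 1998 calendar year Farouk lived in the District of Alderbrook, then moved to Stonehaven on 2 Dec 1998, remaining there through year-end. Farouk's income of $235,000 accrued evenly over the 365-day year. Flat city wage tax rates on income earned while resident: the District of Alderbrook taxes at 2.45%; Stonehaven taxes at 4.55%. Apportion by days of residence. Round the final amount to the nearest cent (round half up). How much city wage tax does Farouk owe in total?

The District of Alderbrook, 1 Jan – 1 Dec 1998: 335 days → $235,000 × 2.45% × 335/365 = $5,284.2808
Stonehaven, 2 Dec – 31 Dec 1998: 30 days → $235,000 × 4.55% × 30/365 = $878.8356
Total = $6,163.1164

$6,163.12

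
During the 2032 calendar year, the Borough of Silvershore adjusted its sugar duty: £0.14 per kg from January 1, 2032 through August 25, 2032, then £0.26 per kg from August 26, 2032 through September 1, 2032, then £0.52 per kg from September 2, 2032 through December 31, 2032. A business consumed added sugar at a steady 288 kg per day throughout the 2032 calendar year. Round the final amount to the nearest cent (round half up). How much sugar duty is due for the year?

£28,241.28

January 1 – August 25, 2032: 238 days × 288 kg/day = 68,544 kg at £0.14/kg → £9,596.16
August 26 – September 1, 2032: 7 days × 288 kg/day = 2,016 kg at £0.26/kg → £524.16
September 2 – December 31, 2032: 121 days × 288 kg/day = 34,848 kg at £0.52/kg → £18,120.96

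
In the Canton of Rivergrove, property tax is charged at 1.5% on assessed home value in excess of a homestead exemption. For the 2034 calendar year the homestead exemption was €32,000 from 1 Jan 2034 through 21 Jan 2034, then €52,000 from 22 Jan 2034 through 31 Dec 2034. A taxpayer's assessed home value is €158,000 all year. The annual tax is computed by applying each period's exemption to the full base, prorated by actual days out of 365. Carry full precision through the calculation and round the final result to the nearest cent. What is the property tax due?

1 Jan – 21 Jan 2034: 21 days, exemption €32,000 → (€158,000 − €32,000) × 1.5% × 21/365 = €108.7397
22 Jan – 31 Dec 2034: 344 days, exemption €52,000 → (€158,000 − €52,000) × 1.5% × 344/365 = €1,498.5205
Total = €1,607.2603

€1,607.26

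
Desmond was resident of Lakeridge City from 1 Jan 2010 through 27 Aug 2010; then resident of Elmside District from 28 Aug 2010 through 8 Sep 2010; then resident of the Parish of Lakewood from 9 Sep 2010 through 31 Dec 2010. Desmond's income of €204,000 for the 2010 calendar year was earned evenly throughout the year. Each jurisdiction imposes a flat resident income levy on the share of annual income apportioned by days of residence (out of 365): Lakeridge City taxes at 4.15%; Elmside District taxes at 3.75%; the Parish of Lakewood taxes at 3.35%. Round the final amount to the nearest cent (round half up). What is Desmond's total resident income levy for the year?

Lakeridge City, 1 Jan – 27 Aug 2010: 239 days → €204,000 × 4.15% × 239/365 = €5,543.4904
Elmside District, 28 Aug – 8 Sep 2010: 12 days → €204,000 × 3.75% × 12/365 = €251.5068
The Parish of Lakewood, 9 Sep – 31 Dec 2010: 114 days → €204,000 × 3.35% × 114/365 = €2,134.4548
Total = €7,929.4521

€7,929.45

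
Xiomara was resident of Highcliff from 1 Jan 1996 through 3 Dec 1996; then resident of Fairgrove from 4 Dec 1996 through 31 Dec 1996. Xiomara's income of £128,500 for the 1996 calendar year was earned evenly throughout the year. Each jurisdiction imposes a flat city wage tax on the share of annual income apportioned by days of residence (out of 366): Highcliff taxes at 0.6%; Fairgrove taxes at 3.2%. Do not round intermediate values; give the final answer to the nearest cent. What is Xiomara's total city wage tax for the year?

£1,026.60

Highcliff, 1 Jan – 3 Dec 1996: 338 days → £128,500 × 0.6% × 338/366 = £712.0164
Fairgrove, 4 Dec – 31 Dec 1996: 28 days → £128,500 × 3.2% × 28/366 = £314.5792
Total = £1,026.5956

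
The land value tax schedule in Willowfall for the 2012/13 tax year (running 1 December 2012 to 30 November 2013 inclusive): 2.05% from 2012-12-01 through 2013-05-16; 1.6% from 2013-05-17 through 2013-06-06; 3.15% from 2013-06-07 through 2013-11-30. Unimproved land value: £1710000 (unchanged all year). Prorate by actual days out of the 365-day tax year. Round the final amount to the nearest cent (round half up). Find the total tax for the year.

2012-12-01 to 2013-05-16: 167 days at 2.05% → £1710000 × 2.05% × 167/365 = £16038.8630
2013-05-17 to 2013-06-06: 21 days at 1.6% → £1710000 × 1.6% × 21/365 = £1574.1370
2013-06-07 to 2013-11-30: 177 days at 3.15% → £1710000 × 3.15% × 177/365 = £26120.8356
Total = £43733.8356

£43733.84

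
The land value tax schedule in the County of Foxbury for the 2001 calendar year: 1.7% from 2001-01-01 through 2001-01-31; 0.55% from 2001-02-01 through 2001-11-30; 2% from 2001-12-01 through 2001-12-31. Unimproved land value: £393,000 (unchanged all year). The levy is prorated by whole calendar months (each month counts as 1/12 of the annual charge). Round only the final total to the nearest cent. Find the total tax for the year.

£3,013.00

2001-01-01 to 2001-01-31: 1 month at 1.7% → £393,000 × 1.7% × 1/12 = £556.7500
2001-02-01 to 2001-11-30: 10 months at 0.55% → £393,000 × 0.55% × 10/12 = £1,801.2500
2001-12-01 to 2001-12-31: 1 month at 2% → £393,000 × 2% × 1/12 = £655.0000
Total = £3,013.0000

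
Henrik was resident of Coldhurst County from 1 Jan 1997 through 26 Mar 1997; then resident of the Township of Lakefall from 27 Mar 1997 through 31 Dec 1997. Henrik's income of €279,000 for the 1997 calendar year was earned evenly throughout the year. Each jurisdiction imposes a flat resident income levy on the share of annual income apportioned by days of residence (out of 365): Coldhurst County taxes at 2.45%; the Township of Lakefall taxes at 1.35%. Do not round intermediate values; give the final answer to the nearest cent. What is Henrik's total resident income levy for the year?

Coldhurst County, 1 Jan – 26 Mar 1997: 85 days → €279,000 × 2.45% × 85/365 = €1,591.8288
The Township of Lakefall, 27 Mar – 31 Dec 1997: 280 days → €279,000 × 1.35% × 280/365 = €2,889.3699
Total = €4,481.1986

€4,481.20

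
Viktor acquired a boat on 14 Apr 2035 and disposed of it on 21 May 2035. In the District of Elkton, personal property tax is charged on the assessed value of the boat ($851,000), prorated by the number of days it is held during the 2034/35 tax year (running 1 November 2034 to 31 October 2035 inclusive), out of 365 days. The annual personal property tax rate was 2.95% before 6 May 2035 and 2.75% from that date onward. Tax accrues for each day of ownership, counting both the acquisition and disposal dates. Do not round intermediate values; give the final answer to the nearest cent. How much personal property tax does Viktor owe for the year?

14 Apr – 5 May 2035: 22 days at 2.95% → $851,000 × 2.95% × 22/365 = $1,513.1479
6 May – 21 May 2035: 16 days at 2.75% → $851,000 × 2.75% × 16/365 = $1,025.8630
Total = $2,539.0110

$2,539.01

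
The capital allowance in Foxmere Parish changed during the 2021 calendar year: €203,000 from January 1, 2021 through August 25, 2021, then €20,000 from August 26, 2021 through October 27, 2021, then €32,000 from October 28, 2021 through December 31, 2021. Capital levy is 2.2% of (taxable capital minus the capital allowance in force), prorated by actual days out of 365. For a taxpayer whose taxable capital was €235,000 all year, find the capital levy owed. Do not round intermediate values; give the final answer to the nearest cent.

€2,068.84

January 1 – August 25, 2021: 237 days, exemption €203,000 → (€235,000 − €203,000) × 2.2% × 237/365 = €457.1178
August 26 – October 27, 2021: 63 days, exemption €20,000 → (€235,000 − €20,000) × 2.2% × 63/365 = €816.4110
October 28 – December 31, 2021: 65 days, exemption €32,000 → (€235,000 − €32,000) × 2.2% × 65/365 = €795.3151
Total = €2,068.8438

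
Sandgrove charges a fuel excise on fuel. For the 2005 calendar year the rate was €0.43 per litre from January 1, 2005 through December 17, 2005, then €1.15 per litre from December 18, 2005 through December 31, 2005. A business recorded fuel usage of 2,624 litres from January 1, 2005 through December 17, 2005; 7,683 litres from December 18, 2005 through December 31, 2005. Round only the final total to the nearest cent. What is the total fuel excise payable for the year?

€9,963.77

January 1 – December 17, 2005: 2,624 litres at €0.43/litre → €1,128.32
December 18 – December 31, 2005: 7,683 litres at €1.15/litre → €8,835.45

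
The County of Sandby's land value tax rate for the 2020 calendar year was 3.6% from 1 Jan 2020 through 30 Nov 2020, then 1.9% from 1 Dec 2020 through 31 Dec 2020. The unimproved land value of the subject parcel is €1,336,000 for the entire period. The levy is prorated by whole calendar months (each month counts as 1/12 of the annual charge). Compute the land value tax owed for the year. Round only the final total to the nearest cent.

1 Jan – 30 Nov 2020: 11 months at 3.6% → €1,336,000 × 3.6% × 11/12 = €44,088.0000
1 Dec – 31 Dec 2020: 1 month at 1.9% → €1,336,000 × 1.9% × 1/12 = €2,115.3333
Total = €46,203.3333

€46,203.33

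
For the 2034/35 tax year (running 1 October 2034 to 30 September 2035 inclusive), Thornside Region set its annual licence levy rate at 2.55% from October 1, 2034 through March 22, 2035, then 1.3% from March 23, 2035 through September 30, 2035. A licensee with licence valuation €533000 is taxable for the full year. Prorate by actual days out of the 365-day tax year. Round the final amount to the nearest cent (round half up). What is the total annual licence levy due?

€10086.84

October 1, 2034 – March 22, 2035: 173 days at 2.55% → €533000 × 2.55% × 173/365 = €6441.9986
March 23 – September 30, 2035: 192 days at 1.3% → €533000 × 1.3% × 192/365 = €3644.8438
Total = €10086.8425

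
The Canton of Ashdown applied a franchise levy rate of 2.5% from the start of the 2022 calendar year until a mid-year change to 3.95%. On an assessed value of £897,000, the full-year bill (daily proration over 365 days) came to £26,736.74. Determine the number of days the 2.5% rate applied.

244 days

Let d = days at the first rate; then 365 − d days at the second rate.
£897,000 × [2.5%·d + 3.95%·(365−d)] / 365 = £26,736.74
Solving gives d = 244, so the new rate took effect on September 2, 2022.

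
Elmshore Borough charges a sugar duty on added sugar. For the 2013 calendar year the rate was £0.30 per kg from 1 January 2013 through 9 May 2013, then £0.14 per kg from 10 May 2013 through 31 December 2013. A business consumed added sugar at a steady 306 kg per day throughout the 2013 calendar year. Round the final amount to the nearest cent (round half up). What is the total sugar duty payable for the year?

£21,952.44

1 January – 9 May 2013: 129 days × 306 kg/day = 39,474 kg at £0.30/kg → £11,842.20
10 May – 31 December 2013: 236 days × 306 kg/day = 72,216 kg at £0.14/kg → £10,110.24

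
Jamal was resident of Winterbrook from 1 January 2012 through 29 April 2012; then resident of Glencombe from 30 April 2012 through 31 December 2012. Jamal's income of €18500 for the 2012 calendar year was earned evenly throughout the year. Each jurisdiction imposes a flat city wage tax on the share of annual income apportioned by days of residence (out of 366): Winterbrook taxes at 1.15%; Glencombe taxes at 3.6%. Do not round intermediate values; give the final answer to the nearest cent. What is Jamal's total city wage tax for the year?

€517.39

Winterbrook, 1 January – 29 April 2012: 120 days → €18500 × 1.15% × 120/366 = €69.7541
Glencombe, 30 April – 31 December 2012: 246 days → €18500 × 3.6% × 246/366 = €447.6393
Total = €517.3934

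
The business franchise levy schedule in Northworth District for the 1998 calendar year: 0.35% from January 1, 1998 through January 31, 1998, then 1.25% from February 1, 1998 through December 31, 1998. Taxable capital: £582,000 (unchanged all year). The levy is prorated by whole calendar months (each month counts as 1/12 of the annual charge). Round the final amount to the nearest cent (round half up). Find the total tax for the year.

£6,838.50

January 1 – January 31, 1998: 1 month at 0.35% → £582,000 × 0.35% × 1/12 = £169.7500
February 1 – December 31, 1998: 11 months at 1.25% → £582,000 × 1.25% × 11/12 = £6,668.7500
Total = £6,838.5000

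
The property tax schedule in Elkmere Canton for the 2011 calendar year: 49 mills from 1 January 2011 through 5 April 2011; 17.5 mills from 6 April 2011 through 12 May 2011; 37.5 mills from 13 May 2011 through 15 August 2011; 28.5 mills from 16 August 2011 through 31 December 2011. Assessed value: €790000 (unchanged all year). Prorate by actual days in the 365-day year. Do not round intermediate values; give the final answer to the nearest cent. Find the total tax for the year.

€27699.78

1 January – 5 April 2011: 95 days at 49 mills → €790000 × 4.9% × 95/365 = €10075.2055
6 April – 12 May 2011: 37 days at 17.5 mills → €790000 × 1.75% × 37/365 = €1401.4384
13 May – 15 August 2011: 95 days at 37.5 mills → €790000 × 3.75% × 95/365 = €7710.6164
16 August – 31 December 2011: 138 days at 28.5 mills → €790000 × 2.85% × 138/365 = €8512.5205
Total = €27699.7808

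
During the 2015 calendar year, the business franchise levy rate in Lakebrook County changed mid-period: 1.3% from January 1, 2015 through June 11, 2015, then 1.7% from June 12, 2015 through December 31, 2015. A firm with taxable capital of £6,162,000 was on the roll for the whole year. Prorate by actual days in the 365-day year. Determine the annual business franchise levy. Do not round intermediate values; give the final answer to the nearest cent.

£93,814.34

January 1 – June 11, 2015: 162 days at 1.3% → £6,162,000 × 1.3% × 162/365 = £35,553.8959
June 12 – December 31, 2015: 203 days at 1.7% → £6,162,000 × 1.7% × 203/365 = £58,260.4438
Total = £93,814.3397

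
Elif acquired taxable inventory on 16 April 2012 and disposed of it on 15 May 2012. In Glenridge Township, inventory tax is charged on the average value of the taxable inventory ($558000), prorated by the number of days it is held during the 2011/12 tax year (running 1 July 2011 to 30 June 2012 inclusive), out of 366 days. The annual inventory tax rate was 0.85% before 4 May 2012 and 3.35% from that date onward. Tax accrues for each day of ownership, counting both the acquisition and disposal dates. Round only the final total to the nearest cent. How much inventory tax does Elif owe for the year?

$846.15

16 April – 3 May 2012: 18 days at 0.85% → $558000 × 0.85% × 18/366 = $233.2623
4 May – 15 May 2012: 12 days at 3.35% → $558000 × 3.35% × 12/366 = $612.8852
Total = $846.1475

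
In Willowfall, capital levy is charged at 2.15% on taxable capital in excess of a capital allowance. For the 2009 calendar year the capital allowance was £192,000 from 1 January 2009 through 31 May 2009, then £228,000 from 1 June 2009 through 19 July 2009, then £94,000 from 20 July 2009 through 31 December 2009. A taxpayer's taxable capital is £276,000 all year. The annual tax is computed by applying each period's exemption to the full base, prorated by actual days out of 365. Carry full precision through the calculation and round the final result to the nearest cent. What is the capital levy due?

£2,654.57

1 January – 31 May 2009: 151 days, exemption £192,000 → (£276,000 − £192,000) × 2.15% × 151/365 = £747.1397
1 June – 19 July 2009: 49 days, exemption £228,000 → (£276,000 − £228,000) × 2.15% × 49/365 = £138.5425
20 July – 31 December 2009: 165 days, exemption £94,000 → (£276,000 − £94,000) × 2.15% × 165/365 = £1,768.8904
Total = £2,654.5726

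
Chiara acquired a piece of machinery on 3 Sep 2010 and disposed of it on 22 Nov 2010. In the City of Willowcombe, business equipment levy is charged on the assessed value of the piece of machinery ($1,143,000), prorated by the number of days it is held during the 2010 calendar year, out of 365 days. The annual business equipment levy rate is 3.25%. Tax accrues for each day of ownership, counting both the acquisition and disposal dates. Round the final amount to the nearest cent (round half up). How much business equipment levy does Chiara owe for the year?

Days held (3 Sep – 22 Nov 2010): 81 out of 365
Tax = $1,143,000 × 3.25% × 81/365 = $8,243.6918

$8,243.69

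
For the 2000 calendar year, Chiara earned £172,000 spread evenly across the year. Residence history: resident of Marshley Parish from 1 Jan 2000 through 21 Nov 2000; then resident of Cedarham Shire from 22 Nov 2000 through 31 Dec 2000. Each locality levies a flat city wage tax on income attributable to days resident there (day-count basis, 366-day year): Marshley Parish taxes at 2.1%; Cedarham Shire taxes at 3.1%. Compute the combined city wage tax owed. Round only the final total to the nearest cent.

Marshley Parish, 1 Jan – 21 Nov 2000: 326 days → £172,000 × 2.1% × 326/366 = £3,217.2459
Cedarham Shire, 22 Nov – 31 Dec 2000: 40 days → £172,000 × 3.1% × 40/366 = £582.7322
Total = £3,799.9781

£3,799.98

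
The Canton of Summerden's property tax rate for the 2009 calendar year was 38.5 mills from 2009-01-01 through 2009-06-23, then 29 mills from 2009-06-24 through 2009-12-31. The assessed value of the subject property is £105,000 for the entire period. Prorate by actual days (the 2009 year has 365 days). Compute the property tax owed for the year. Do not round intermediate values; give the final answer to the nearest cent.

2009-01-01 to 2009-06-23: 174 days at 38.5 mills → £105,000 × 3.85% × 174/365 = £1,927.1096
2009-06-24 to 2009-12-31: 191 days at 29 mills → £105,000 × 2.9% × 191/365 = £1,593.4110
Total = £3,520.5205

£3,520.52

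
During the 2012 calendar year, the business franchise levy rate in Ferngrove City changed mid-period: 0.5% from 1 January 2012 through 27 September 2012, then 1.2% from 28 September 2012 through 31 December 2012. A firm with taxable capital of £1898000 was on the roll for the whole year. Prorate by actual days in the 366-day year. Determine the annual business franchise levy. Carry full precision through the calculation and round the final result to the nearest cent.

£12938.55

1 January – 27 September 2012: 271 days at 0.5% → £1898000 × 0.5% × 271/366 = £7026.7486
28 September – 31 December 2012: 95 days at 1.2% → £1898000 × 1.2% × 95/366 = £5911.8033
Total = £12938.5519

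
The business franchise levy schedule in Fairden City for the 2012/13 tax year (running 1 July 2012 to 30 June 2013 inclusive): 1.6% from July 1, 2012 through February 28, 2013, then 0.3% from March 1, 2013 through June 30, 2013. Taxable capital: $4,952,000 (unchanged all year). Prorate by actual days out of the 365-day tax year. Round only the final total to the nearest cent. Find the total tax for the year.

July 1, 2012 – February 28, 2013: 243 days at 1.6% → $4,952,000 × 1.6% × 243/365 = $52,748.9753
March 1 – June 30, 2013: 122 days at 0.3% → $4,952,000 × 0.3% × 122/365 = $4,965.5671
Total = $57,714.5425

$57,714.54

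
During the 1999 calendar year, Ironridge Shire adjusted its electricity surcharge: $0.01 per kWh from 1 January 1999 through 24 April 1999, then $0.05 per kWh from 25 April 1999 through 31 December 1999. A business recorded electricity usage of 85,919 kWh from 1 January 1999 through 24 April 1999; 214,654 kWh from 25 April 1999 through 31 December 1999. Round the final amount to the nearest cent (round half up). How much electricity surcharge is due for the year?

$11591.89

1 January – 24 April 1999: 85,919 kWh at $0.01/kWh → $859.19
25 April – 31 December 1999: 214,654 kWh at $0.05/kWh → $10732.70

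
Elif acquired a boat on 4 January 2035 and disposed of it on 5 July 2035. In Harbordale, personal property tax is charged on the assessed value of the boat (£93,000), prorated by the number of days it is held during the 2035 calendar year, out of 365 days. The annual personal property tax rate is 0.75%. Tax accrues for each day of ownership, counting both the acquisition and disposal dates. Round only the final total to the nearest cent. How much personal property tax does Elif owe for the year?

£349.71

Days held (4 January – 5 July 2035): 183 out of 365
Tax = £93,000 × 0.75% × 183/365 = £349.7055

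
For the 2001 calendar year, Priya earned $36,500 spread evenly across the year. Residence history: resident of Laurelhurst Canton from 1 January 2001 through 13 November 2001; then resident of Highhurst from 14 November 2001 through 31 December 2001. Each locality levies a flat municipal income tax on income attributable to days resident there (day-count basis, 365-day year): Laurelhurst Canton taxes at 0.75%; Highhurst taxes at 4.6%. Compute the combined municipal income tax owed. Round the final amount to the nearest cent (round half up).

$458.55

Laurelhurst Canton, 1 January – 13 November 2001: 317 days → $36,500 × 0.75% × 317/365 = $237.7500
Highhurst, 14 November – 31 December 2001: 48 days → $36,500 × 4.6% × 48/365 = $220.8000
Total = $458.5500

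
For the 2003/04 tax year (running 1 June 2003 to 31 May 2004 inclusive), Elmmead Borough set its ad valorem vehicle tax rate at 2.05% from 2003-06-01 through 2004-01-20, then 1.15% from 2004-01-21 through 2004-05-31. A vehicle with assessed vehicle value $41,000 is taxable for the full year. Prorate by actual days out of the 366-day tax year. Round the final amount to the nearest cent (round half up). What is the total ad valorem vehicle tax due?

2003-06-01 to 2004-01-20: 234 days at 2.05% → $41,000 × 2.05% × 234/366 = $537.3689
2004-01-21 to 2004-05-31: 132 days at 1.15% → $41,000 × 1.15% × 132/366 = $170.0492
Total = $707.4180

$707.42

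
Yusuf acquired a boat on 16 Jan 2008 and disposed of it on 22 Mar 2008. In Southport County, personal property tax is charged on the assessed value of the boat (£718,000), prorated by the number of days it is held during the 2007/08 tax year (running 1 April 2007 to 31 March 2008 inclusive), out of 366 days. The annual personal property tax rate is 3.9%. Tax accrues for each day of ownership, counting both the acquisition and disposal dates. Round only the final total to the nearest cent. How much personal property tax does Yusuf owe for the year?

£5,126.05

Days held (16 Jan – 22 Mar 2008): 67 out of 366
Tax = £718,000 × 3.9% × 67/366 = £5,126.0492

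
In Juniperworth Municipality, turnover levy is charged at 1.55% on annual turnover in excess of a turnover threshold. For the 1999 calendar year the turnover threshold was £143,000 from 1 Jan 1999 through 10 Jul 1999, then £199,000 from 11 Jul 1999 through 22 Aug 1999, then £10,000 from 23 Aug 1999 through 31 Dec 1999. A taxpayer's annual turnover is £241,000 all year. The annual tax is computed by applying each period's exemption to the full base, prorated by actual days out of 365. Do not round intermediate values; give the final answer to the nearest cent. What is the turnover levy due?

1 Jan – 10 Jul 1999: 191 days, exemption £143,000 → (£241,000 − £143,000) × 1.55% × 191/365 = £794.8740
11 Jul – 22 Aug 1999: 43 days, exemption £199,000 → (£241,000 − £199,000) × 1.55% × 43/365 = £76.6932
23 Aug – 31 Dec 1999: 131 days, exemption £10,000 → (£241,000 − £10,000) × 1.55% × 131/365 = £1,285.0562
Total = £2,156.6233

£2,156.62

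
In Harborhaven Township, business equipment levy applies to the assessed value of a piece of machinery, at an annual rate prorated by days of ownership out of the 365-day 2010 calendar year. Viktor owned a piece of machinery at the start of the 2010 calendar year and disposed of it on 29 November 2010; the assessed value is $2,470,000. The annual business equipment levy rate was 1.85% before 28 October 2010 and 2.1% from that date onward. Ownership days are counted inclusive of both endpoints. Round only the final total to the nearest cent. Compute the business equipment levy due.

1 January – 27 October 2010: 300 days at 1.85% → $2,470,000 × 1.85% × 300/365 = $37,557.5342
28 October – 29 November 2010: 33 days at 2.1% → $2,470,000 × 2.1% × 33/365 = $4,689.6164
Total = $42,247.1507

$42,247.15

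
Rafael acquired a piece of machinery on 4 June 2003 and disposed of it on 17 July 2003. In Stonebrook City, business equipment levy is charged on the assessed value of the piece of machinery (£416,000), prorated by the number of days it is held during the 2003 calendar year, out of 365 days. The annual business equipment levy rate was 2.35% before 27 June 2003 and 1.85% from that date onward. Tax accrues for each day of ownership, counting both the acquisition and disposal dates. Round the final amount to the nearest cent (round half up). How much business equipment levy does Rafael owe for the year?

4 June – 26 June 2003: 23 days at 2.35% → £416,000 × 2.35% × 23/365 = £616.0219
27 June – 17 July 2003: 21 days at 1.85% → £416,000 × 1.85% × 21/365 = £442.7836
Total = £1,058.8055

£1,058.81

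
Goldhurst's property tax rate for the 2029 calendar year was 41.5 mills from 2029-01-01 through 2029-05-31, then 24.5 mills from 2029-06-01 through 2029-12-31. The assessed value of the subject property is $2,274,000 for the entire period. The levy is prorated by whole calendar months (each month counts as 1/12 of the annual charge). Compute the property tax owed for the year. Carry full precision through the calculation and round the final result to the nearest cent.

$71,820.50

2029-01-01 to 2029-05-31: 5 months at 41.5 mills → $2,274,000 × 4.15% × 5/12 = $39,321.2500
2029-06-01 to 2029-12-31: 7 months at 24.5 mills → $2,274,000 × 2.45% × 7/12 = $32,499.2500
Total = $71,820.5000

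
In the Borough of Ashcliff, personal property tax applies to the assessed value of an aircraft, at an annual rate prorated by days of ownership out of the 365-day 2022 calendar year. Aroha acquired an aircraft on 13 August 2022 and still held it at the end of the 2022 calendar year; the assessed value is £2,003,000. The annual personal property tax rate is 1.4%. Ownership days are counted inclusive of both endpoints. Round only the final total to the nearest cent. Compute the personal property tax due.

Days held (13 August – 31 December 2022): 141 out of 365
Tax = £2,003,000 × 1.4% × 141/365 = £10,832.6630

£10,832.66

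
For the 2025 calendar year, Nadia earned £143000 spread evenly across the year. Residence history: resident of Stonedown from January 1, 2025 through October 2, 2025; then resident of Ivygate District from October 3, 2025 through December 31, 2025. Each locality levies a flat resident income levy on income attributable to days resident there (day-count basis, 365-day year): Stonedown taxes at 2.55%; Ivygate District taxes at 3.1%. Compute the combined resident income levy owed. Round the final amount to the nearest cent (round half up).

Stonedown, January 1 – October 2, 2025: 275 days → £143000 × 2.55% × 275/365 = £2747.3630
Ivygate District, October 3 – December 31, 2025: 90 days → £143000 × 3.1% × 90/365 = £1093.0685
Total = £3840.4315

£3840.43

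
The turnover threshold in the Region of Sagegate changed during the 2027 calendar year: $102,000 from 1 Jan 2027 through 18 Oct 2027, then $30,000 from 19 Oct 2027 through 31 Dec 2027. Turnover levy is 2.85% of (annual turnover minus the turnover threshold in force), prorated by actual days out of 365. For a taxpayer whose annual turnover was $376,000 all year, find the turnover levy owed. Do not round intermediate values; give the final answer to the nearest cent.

1 Jan – 18 Oct 2027: 291 days, exemption $102,000 → ($376,000 − $102,000) × 2.85% × 291/365 = $6,225.8055
19 Oct – 31 Dec 2027: 74 days, exemption $30,000 → ($376,000 − $30,000) × 2.85% × 74/365 = $1,999.2164
Total = $8,225.0219

$8,225.02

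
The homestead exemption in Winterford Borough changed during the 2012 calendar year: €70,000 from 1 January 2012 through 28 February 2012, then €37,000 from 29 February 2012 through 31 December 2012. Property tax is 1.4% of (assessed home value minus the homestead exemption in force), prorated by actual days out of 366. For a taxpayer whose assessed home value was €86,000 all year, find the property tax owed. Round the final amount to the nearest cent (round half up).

€611.52

1 January – 28 February 2012: 59 days, exemption €70,000 → (€86,000 − €70,000) × 1.4% × 59/366 = €36.1093
29 February – 31 December 2012: 307 days, exemption €37,000 → (€86,000 − €37,000) × 1.4% × 307/366 = €575.4153
Total = €611.5246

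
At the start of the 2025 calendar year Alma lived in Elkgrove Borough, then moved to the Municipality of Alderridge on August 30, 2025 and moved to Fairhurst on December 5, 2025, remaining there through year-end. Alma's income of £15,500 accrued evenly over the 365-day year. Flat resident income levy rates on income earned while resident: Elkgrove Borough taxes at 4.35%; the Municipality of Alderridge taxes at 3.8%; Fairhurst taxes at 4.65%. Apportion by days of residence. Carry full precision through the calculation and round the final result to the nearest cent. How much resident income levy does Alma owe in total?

£655.03

Elkgrove Borough, January 1 – August 29, 2025: 241 days → £15,500 × 4.35% × 241/365 = £445.1897
The Municipality of Alderridge, August 30 – December 4, 2025: 97 days → £15,500 × 3.8% × 97/365 = £156.5288
Fairhurst, December 5 – December 31, 2025: 27 days → £15,500 × 4.65% × 27/365 = £53.3158
Total = £655.0342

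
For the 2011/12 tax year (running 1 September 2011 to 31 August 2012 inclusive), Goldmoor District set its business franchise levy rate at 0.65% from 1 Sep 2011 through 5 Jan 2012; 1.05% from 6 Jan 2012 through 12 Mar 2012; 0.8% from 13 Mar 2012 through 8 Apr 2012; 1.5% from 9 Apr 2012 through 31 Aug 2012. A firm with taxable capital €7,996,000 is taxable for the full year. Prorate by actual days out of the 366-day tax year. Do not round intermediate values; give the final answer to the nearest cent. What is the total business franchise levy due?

€85,640.22

1 Sep 2011 – 5 Jan 2012: 127 days at 0.65% → €7,996,000 × 0.65% × 127/366 = €18,034.6940
6 Jan – 12 Mar 2012: 67 days at 1.05% → €7,996,000 × 1.05% × 67/366 = €15,369.3607
13 Mar – 8 Apr 2012: 27 days at 0.8% → €7,996,000 × 0.8% × 27/366 = €4,718.9508
9 Apr – 31 Aug 2012: 145 days at 1.5% → €7,996,000 × 1.5% × 145/366 = €47,517.2131
Total = €85,640.2186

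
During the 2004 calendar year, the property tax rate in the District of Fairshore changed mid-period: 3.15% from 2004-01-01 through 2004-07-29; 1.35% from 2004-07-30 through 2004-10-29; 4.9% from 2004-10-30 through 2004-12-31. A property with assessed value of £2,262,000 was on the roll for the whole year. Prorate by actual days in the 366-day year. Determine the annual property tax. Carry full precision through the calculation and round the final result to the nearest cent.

2004-01-01 to 2004-07-29: 211 days at 3.15% → £2,262,000 × 3.15% × 211/366 = £41,077.5492
2004-07-30 to 2004-10-29: 92 days at 1.35% → £2,262,000 × 1.35% × 92/366 = £7,675.9672
2004-10-30 to 2004-12-31: 63 days at 4.9% → £2,262,000 × 4.9% × 63/366 = £19,078.6721
Total = £67,832.1885

£67,832.19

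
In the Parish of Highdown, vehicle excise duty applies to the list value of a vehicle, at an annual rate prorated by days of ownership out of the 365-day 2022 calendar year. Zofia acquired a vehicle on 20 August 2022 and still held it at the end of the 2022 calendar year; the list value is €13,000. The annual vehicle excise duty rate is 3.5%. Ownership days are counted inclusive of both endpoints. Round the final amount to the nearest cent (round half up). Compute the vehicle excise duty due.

Days held (20 August – 31 December 2022): 134 out of 365
Tax = €13,000 × 3.5% × 134/365 = €167.0411

€167.04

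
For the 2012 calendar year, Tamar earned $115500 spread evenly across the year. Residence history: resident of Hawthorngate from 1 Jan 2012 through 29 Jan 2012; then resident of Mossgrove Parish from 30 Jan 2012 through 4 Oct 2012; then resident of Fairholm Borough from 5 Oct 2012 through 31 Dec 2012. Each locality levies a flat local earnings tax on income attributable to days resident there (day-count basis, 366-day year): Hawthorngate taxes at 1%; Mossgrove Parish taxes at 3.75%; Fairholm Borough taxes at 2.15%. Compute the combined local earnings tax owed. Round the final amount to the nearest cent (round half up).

Hawthorngate, 1 Jan – 29 Jan 2012: 29 days → $115500 × 1% × 29/366 = $91.5164
Mossgrove Parish, 30 Jan – 4 Oct 2012: 249 days → $115500 × 3.75% × 249/366 = $2946.6701
Fairholm Borough, 5 Oct – 31 Dec 2012: 88 days → $115500 × 2.15% × 88/366 = $597.0656
Total = $3635.2520

$3635.25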